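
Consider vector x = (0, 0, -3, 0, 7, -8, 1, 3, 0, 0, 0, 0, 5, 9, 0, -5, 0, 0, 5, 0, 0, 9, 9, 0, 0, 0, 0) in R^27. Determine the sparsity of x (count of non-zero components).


Non-zero positions: [2, 4, 5, 6, 7, 12, 13, 15, 18, 21, 22].
Sparsity = 11.

11


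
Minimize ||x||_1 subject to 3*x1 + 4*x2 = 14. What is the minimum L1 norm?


Axis intercepts:
  x1 = 14/3, x2 = 0: L1 = 14/3
  x1 = 0, x2 = 7/2: L1 = 7/2
x* = (0, 7/2)
||x*||_1 = 7/2.

7/2


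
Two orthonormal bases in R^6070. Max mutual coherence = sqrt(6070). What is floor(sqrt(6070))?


77^2 = 5929 <= 6070 < 6084 = 78^2, so 77 <= sqrt(6070) < 78.
floor(sqrt(6070)) = 77.

77


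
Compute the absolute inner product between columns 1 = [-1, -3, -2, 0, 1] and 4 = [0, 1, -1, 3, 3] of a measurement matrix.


Inner product: -1*0 + -3*1 + -2*-1 + 0*3 + 1*3
Products: [0, -3, 2, 0, 3]
Sum = 2.
|dot| = 2.

2


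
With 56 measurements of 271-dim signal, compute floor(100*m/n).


100*m/n = 100*56/271 ≈ 20.6642.
floor = 20.

20


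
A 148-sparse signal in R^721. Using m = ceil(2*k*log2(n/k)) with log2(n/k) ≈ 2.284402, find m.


log2(n/k) = log2(721/148) ≈ 2.284402.
2*k*log2(n/k) ≈ 2*148*2.284402 = 676.182992.
m = ceil(676.182992) = 677.

677


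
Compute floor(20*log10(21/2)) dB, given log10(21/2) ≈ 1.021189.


||x||/||e|| = 21/2.
log10(21/2) ≈ 1.021189.
20*log10(||x||/||e||) ≈ 20*1.021189 = 20.42378.
floor(20.42378) = 20.

20


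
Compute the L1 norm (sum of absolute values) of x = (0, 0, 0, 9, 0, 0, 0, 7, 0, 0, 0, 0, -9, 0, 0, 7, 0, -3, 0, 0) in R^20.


Non-zero entries: [(3, 9), (7, 7), (12, -9), (15, 7), (17, -3)]
Absolute values: [9, 7, 9, 7, 3]
||x||_1 = sum = 35.

35


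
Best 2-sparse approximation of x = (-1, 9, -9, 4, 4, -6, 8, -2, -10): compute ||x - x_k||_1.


Sorted |x_i| descending: [10, 9, 9, 8, 6, 4, 4, 2, 1]
Keep top 2: [10, 9]
Tail entries: [9, 8, 6, 4, 4, 2, 1]
L1 error = sum of tail = 34.

34


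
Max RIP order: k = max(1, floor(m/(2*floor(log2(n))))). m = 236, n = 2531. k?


floor(log2(2531)) = 11.
2*11 = 22.
m/(2*floor(log2(n))) = 236/22 ≈ 10.7273.
floor = 10.
k = max(1, 10) = 10.

10


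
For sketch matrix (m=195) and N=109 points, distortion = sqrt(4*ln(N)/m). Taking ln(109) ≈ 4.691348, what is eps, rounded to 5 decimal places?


ln(109) ≈ 4.691348.
4*ln(N)/m ≈ 4*4.691348/195 ≈ 0.09623278.
eps = sqrt(0.09623278) ≈ 0.3102141 ≈ 0.31021.

0.31021


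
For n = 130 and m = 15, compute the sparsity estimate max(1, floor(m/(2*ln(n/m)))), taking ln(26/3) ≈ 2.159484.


n/m = 130/15 = 26/3.
ln(n/m) ≈ 2.159484.
2*ln(n/m) ≈ 4.318968.
m/(2*ln(n/m)) ≈ 15/4.318968 ≈ 3.4731.
floor = 3.
k_max = max(1, 3) = 3.

3


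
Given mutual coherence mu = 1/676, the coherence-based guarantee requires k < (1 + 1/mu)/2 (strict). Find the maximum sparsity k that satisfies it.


1/mu = 676.
1 + 1/mu = 677.
(1 + 1/mu)/2 = 338.5 is not an integer, so k_max = floor(338.5) = 338.

338


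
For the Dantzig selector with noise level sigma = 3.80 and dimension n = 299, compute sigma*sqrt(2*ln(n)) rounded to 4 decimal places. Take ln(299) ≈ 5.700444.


ln(299) ≈ 5.700444.
2*ln(n) ≈ 11.400888.
sqrt(2*ln(n)) ≈ sqrt(11.400888) ≈ 3.37652.
threshold ≈ 3.80*3.37652 = 12.830776 ≈ 12.8308.

12.8308


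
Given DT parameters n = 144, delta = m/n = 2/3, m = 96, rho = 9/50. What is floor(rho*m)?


m = 2/3*144 = 96.
rho = 9/50.
rho*m = 9/50*96 = 17.28.
k = floor(17.28) = 17.

17


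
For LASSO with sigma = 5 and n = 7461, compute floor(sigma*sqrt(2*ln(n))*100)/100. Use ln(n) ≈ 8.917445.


ln(7461) ≈ 8.917445.
2*ln(n) ≈ 17.83489.
sqrt(2*ln(n)) ≈ sqrt(17.83489) ≈ 4.223137.
lambda ≈ 5*4.223137 = 21.115685.
floor(lambda*100)/100 = 21.11.

21.11


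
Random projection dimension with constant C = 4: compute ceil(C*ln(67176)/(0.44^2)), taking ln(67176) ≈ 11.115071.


ln(67176) ≈ 11.115071.
eps^2 = 0.44^2 = 0.1936.
C*ln(N)/eps^2 ≈ 4*11.115071/0.1936 ≈ 229.6502.
m = ceil(229.6502) = 230.

230


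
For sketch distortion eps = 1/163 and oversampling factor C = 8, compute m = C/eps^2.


1/eps = 163.
(1/eps)^2 = 26569.
m = 8*26569 = 212552.

212552


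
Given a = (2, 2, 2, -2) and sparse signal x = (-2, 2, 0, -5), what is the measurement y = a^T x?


Non-zero terms: ['2*-2', '2*2', '-2*-5']
Products: [-4, 4, 10]
y = sum = 10.

10


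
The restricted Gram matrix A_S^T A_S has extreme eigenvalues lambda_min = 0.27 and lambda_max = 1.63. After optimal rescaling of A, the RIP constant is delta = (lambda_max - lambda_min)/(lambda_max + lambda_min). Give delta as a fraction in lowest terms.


lambda_max - lambda_min = 1.63 - 0.27 = 1.36.
lambda_max + lambda_min = 1.63 + 0.27 = 1.90.
delta = 1.36/1.90 = 136/190 = 68/95.

68/95


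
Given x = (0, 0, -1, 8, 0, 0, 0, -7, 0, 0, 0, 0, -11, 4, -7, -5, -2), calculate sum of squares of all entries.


Non-zero entries: [(2, -1), (3, 8), (7, -7), (12, -11), (13, 4), (14, -7), (15, -5), (16, -2)]
Squares: [1, 64, 49, 121, 16, 49, 25, 4]
||x||_2^2 = sum = 329.

329


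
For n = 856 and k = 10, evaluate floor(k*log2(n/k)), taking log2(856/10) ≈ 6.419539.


log2(n/k) = log2(856/10) ≈ 6.419539.
k*log2(n/k) ≈ 10*6.419539 = 64.19539.
floor(64.19539) = 64.

64


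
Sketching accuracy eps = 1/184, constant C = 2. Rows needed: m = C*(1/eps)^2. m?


1/eps = 184.
(1/eps)^2 = 33856.
m = 2*33856 = 67712.

67712


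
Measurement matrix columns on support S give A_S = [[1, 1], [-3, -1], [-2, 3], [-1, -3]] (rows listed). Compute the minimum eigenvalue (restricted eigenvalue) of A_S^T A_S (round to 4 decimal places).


A_S^T A_S = [[15, 1], [1, 20]].
trace = 35.
det = 299.
disc = trace^2 - 4*det = 1225 - 4*299 = 29.
sqrt(29) ≈ 5.385165.
lam_min = (35 - sqrt(29))/2 ≈ (35 - 5.385165)/2 = 14.8074175 ≈ 14.8074.

14.8074


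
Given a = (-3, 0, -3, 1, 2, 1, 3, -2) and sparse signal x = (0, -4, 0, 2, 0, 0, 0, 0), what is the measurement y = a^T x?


Non-zero terms: ['0*-4', '1*2']
Products: [0, 2]
y = sum = 2.

2


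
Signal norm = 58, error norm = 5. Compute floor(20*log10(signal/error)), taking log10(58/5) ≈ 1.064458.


||x||/||e|| = 58/5.
log10(58/5) ≈ 1.064458.
20*log10(||x||/||e||) ≈ 20*1.064458 = 21.28916.
floor(21.28916) = 21.

21


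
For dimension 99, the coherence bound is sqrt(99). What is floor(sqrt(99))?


9^2 = 81 <= 99 < 100 = 10^2, so 9 <= sqrt(99) < 10.
floor(sqrt(99)) = 9.

9


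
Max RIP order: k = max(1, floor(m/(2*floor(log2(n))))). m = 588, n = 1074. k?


floor(log2(1074)) = 10.
2*10 = 20.
m/(2*floor(log2(n))) = 588/20 ≈ 29.4.
floor = 29.
k = max(1, 29) = 29.

29


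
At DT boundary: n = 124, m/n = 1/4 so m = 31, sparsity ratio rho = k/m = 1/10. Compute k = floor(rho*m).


m = 1/4*124 = 31.
rho = 1/10.
rho*m = 1/10*31 = 3.1.
k = floor(3.1) = 3.

3


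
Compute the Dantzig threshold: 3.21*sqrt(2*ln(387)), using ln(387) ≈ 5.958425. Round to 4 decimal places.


ln(387) ≈ 5.958425.
2*ln(n) ≈ 11.91685.
sqrt(2*ln(n)) ≈ sqrt(11.91685) ≈ 3.452079.
threshold ≈ 3.21*3.452079 = 11.08117359 ≈ 11.0812.

11.0812


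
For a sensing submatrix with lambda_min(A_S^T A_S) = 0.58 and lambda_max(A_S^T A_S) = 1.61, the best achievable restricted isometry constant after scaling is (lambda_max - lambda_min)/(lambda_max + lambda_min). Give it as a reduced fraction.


lambda_max - lambda_min = 1.61 - 0.58 = 1.03.
lambda_max + lambda_min = 1.61 + 0.58 = 2.19.
delta = 1.03/2.19 = 103/219.

103/219


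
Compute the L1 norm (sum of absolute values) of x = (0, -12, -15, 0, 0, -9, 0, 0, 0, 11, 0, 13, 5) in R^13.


Non-zero entries: [(1, -12), (2, -15), (5, -9), (9, 11), (11, 13), (12, 5)]
Absolute values: [12, 15, 9, 11, 13, 5]
||x||_1 = sum = 65.

65


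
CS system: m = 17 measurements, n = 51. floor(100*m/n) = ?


100*m/n = 100*17/51 ≈ 33.3333.
floor = 33.

33


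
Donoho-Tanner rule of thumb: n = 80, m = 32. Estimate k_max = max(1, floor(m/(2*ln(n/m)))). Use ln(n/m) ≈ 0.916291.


n/m = 80/32 = 5/2.
ln(n/m) ≈ 0.916291.
2*ln(n/m) ≈ 1.832582.
m/(2*ln(n/m)) ≈ 32/1.832582 ≈ 17.4617.
floor = 17.
k_max = max(1, 17) = 17.

17


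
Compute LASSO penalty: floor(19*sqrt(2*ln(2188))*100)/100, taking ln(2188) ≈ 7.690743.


ln(2188) ≈ 7.690743.
2*ln(n) ≈ 15.381486.
sqrt(2*ln(n)) ≈ sqrt(15.381486) ≈ 3.921924.
lambda ≈ 19*3.921924 = 74.516556.
floor(lambda*100)/100 = 74.51.

74.51


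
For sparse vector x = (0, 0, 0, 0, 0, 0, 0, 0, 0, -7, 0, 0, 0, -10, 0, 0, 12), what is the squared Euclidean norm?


Non-zero entries: [(9, -7), (13, -10), (16, 12)]
Squares: [49, 100, 144]
||x||_2^2 = sum = 293.

293


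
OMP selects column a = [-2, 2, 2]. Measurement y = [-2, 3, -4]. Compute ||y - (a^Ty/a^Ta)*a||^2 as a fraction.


a^T a = 12.
a^T y = 2.
coeff = 2/12 = 1/6.
||r||^2 = 86/3.

86/3


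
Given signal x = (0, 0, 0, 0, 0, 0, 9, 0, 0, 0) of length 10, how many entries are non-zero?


Non-zero positions: [6].
Sparsity = 1.

1


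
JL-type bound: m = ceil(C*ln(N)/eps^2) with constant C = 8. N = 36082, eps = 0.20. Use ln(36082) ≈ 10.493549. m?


ln(36082) ≈ 10.493549.
eps^2 = 0.20^2 = 0.04.
C*ln(N)/eps^2 ≈ 8*10.493549/0.04 ≈ 2098.7098.
m = ceil(2098.7098) = 2099.

2099


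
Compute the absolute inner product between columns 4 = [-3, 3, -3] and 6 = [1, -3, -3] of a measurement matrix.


Inner product: -3*1 + 3*-3 + -3*-3
Products: [-3, -9, 9]
Sum = -3.
|dot| = 3.

3


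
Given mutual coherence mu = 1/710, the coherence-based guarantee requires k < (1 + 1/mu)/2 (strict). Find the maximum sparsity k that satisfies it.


1/mu = 710.
1 + 1/mu = 711.
(1 + 1/mu)/2 = 355.5 is not an integer, so k_max = floor(355.5) = 355.

355


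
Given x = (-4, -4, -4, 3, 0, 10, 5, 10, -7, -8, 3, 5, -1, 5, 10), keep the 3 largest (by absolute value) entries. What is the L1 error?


Sorted |x_i| descending: [10, 10, 10, 8, 7, 5, 5, 5, 4, 4, 4, 3, 3, 1, 0]
Keep top 3: [10, 10, 10]
Tail entries: [8, 7, 5, 5, 5, 4, 4, 4, 3, 3, 1, 0]
L1 error = sum of tail = 49.

49


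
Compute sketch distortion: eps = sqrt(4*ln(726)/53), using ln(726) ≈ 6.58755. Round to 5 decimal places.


ln(726) ≈ 6.58755.
4*ln(N)/m ≈ 4*6.58755/53 ≈ 0.49717358.
eps = sqrt(0.49717358) ≈ 0.7051054 ≈ 0.70511.

0.70511


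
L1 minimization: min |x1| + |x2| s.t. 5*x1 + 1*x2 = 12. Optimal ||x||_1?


Axis intercepts:
  x1 = 12/5, x2 = 0: L1 = 12/5
  x1 = 0, x2 = 12: L1 = 12
x* = (12/5, 0)
||x*||_1 = 12/5.

12/5


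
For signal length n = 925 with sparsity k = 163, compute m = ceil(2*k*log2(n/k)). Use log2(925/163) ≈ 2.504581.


log2(n/k) = log2(925/163) ≈ 2.504581.
2*k*log2(n/k) ≈ 2*163*2.504581 = 816.493406.
m = ceil(816.493406) = 817.

817


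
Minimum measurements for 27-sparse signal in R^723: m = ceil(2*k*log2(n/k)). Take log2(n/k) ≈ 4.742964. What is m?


log2(n/k) = log2(723/27) ≈ 4.742964.
2*k*log2(n/k) ≈ 2*27*4.742964 = 256.120056.
m = ceil(256.120056) = 257.

257


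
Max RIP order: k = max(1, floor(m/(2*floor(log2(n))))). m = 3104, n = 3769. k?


floor(log2(3769)) = 11.
2*11 = 22.
m/(2*floor(log2(n))) = 3104/22 ≈ 141.0909.
floor = 141.
k = max(1, 141) = 141.

141


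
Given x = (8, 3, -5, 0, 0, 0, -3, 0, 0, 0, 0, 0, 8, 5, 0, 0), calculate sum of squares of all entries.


Non-zero entries: [(0, 8), (1, 3), (2, -5), (6, -3), (12, 8), (13, 5)]
Squares: [64, 9, 25, 9, 64, 25]
||x||_2^2 = sum = 196.

196


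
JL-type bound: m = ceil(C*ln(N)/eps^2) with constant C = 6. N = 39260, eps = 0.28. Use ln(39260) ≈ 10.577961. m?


ln(39260) ≈ 10.577961.
eps^2 = 0.28^2 = 0.0784.
C*ln(N)/eps^2 ≈ 6*10.577961/0.0784 ≈ 809.5378.
m = ceil(809.5378) = 810.

810


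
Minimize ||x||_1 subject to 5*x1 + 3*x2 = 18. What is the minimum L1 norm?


Axis intercepts:
  x1 = 18/5, x2 = 0: L1 = 18/5
  x1 = 0, x2 = 6: L1 = 6
x* = (18/5, 0)
||x*||_1 = 18/5.

18/5


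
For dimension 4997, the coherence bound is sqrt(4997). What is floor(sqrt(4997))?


70^2 = 4900 <= 4997 < 5041 = 71^2, so 70 <= sqrt(4997) < 71.
floor(sqrt(4997)) = 70.

70


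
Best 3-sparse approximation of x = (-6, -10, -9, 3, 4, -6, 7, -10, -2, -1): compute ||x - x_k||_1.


Sorted |x_i| descending: [10, 10, 9, 7, 6, 6, 4, 3, 2, 1]
Keep top 3: [10, 10, 9]
Tail entries: [7, 6, 6, 4, 3, 2, 1]
L1 error = sum of tail = 29.

29


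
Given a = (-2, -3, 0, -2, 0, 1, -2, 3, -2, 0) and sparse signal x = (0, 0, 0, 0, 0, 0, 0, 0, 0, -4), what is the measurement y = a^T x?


Non-zero terms: ['0*-4']
Products: [0]
y = sum = 0.

0


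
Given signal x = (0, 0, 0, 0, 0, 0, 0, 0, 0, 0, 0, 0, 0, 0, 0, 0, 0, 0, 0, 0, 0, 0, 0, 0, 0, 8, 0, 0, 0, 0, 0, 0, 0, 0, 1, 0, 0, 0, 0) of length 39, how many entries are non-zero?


Non-zero positions: [25, 34].
Sparsity = 2.

2


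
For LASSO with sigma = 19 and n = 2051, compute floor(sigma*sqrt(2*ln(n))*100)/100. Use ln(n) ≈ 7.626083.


ln(2051) ≈ 7.626083.
2*ln(n) ≈ 15.252166.
sqrt(2*ln(n)) ≈ sqrt(15.252166) ≈ 3.905402.
lambda ≈ 19*3.905402 = 74.202638.
floor(lambda*100)/100 = 74.20.

74.20


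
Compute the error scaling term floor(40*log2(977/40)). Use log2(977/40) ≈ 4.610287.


log2(n/k) = log2(977/40) ≈ 4.610287.
k*log2(n/k) ≈ 40*4.610287 = 184.41148.
floor(184.41148) = 184.

184


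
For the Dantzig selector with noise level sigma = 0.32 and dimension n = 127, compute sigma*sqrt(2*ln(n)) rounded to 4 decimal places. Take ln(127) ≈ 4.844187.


ln(127) ≈ 4.844187.
2*ln(n) ≈ 9.688374.
sqrt(2*ln(n)) ≈ sqrt(9.688374) ≈ 3.112615.
threshold ≈ 0.32*3.112615 = 0.9960368 ≈ 0.9960.

0.9960


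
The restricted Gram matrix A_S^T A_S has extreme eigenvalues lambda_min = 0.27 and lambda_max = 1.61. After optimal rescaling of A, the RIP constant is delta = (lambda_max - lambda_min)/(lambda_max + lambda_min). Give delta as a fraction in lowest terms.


lambda_max - lambda_min = 1.61 - 0.27 = 1.34.
lambda_max + lambda_min = 1.61 + 0.27 = 1.88.
delta = 1.34/1.88 = 134/188 = 67/94.

67/94


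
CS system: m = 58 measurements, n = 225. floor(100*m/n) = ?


100*m/n = 100*58/225 ≈ 25.7778.
floor = 25.

25


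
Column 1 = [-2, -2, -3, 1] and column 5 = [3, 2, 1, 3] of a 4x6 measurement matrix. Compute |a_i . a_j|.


Inner product: -2*3 + -2*2 + -3*1 + 1*3
Products: [-6, -4, -3, 3]
Sum = -10.
|dot| = 10.

10


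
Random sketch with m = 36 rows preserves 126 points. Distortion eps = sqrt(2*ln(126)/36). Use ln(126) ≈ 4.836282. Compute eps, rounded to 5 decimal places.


ln(126) ≈ 4.836282.
2*ln(N)/m ≈ 2*4.836282/36 ≈ 0.26868233.
eps = sqrt(0.26868233) ≈ 0.5183458 ≈ 0.51835.

0.51835


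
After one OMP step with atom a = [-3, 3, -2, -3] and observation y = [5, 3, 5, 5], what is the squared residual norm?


a^T a = 31.
a^T y = -31.
coeff = -31/31 = -1.
||r||^2 = 53.

53


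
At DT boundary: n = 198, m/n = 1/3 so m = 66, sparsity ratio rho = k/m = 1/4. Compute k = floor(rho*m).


m = 1/3*198 = 66.
rho = 1/4.
rho*m = 1/4*66 = 16.5.
k = floor(16.5) = 16.

16


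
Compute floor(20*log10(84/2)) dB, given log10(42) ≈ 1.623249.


||x||/||e|| = 84/2 = 42.
log10(42) ≈ 1.623249.
20*log10(||x||/||e||) ≈ 20*1.623249 = 32.46498.
floor(32.46498) = 32.

32


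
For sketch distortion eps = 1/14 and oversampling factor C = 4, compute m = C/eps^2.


1/eps = 14.
(1/eps)^2 = 196.
m = 4*196 = 784.

784


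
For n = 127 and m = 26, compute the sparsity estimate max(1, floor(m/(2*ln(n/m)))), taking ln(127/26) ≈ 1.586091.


n/m = 127/26.
ln(n/m) ≈ 1.586091.
2*ln(n/m) ≈ 3.172182.
m/(2*ln(n/m)) ≈ 26/3.172182 ≈ 8.1963.
floor = 8.
k_max = max(1, 8) = 8.

8


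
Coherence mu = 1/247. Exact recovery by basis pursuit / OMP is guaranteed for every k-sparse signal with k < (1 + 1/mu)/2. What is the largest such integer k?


1/mu = 247.
1 + 1/mu = 248.
(1 + 1/mu)/2 = 124 is an integer and the inequality is strict, so k_max = 124 - 1 = 123.

123


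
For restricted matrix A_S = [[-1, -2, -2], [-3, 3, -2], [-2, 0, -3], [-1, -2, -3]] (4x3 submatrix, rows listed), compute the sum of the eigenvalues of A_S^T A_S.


Sum of eigenvalues of A_S^T A_S = trace(A_S^T A_S) = sum of squared column norms of A_S.
A_S^T A_S diagonal: [15, 17, 26].
trace = 15 + 17 + 26 = 58.

58


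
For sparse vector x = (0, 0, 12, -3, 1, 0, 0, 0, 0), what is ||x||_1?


Non-zero entries: [(2, 12), (3, -3), (4, 1)]
Absolute values: [12, 3, 1]
||x||_1 = sum = 16.

16


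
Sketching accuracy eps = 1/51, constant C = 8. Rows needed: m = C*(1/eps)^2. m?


1/eps = 51.
(1/eps)^2 = 2601.
m = 8*2601 = 20808.

20808


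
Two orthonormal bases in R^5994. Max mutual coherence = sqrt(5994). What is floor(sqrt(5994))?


77^2 = 5929 <= 5994 < 6084 = 78^2, so 77 <= sqrt(5994) < 78.
floor(sqrt(5994)) = 77.

77


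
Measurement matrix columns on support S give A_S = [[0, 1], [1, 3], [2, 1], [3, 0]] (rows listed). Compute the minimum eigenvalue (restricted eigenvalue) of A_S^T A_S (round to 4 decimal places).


A_S^T A_S = [[14, 5], [5, 11]].
trace = 25.
det = 129.
disc = trace^2 - 4*det = 625 - 4*129 = 109.
sqrt(109) ≈ 10.440307.
lam_min = (25 - sqrt(109))/2 ≈ (25 - 10.440307)/2 = 7.2798465 ≈ 7.2798.

7.2798


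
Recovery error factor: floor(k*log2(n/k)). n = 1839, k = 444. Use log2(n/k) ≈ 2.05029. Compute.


log2(n/k) = log2(1839/444) ≈ 2.05029.
k*log2(n/k) ≈ 444*2.05029 = 910.32876.
floor(910.32876) = 910.

910


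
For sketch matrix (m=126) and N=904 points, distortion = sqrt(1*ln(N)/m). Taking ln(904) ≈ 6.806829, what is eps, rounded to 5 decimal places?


ln(904) ≈ 6.806829.
1*ln(N)/m ≈ 1*6.806829/126 ≈ 0.05402245.
eps = sqrt(0.05402245) ≈ 0.2324273 ≈ 0.23243.

0.23243


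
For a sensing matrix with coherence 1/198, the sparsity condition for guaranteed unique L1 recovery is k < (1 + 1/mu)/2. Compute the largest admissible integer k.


1/mu = 198.
1 + 1/mu = 199.
(1 + 1/mu)/2 = 99.5 is not an integer, so k_max = floor(99.5) = 99.

99


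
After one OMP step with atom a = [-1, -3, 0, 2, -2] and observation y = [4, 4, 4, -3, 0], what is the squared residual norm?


a^T a = 18.
a^T y = -22.
coeff = -22/18 = -11/9.
||r||^2 = 271/9.

271/9


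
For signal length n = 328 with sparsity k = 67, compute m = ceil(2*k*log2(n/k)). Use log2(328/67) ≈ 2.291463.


log2(n/k) = log2(328/67) ≈ 2.291463.
2*k*log2(n/k) ≈ 2*67*2.291463 = 307.056042.
m = ceil(307.056042) = 308.

308


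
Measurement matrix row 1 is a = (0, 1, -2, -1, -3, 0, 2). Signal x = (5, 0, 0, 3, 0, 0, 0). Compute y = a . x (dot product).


Non-zero terms: ['0*5', '-1*3']
Products: [0, -3]
y = sum = -3.

-3


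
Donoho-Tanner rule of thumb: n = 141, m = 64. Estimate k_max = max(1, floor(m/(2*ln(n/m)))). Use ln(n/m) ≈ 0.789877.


n/m = 141/64.
ln(n/m) ≈ 0.789877.
2*ln(n/m) ≈ 1.579754.
m/(2*ln(n/m)) ≈ 64/1.579754 ≈ 40.5126.
floor = 40.
k_max = max(1, 40) = 40.

40


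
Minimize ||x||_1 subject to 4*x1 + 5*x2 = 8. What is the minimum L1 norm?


Axis intercepts:
  x1 = 2, x2 = 0: L1 = 2
  x1 = 0, x2 = 8/5: L1 = 8/5
x* = (0, 8/5)
||x*||_1 = 8/5.

8/5


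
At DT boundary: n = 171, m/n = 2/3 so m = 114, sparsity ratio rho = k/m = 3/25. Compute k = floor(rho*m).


m = 2/3*171 = 114.
rho = 3/25.
rho*m = 3/25*114 = 13.68.
k = floor(13.68) = 13.

13


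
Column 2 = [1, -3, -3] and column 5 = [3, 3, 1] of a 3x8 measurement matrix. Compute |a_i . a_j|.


Inner product: 1*3 + -3*3 + -3*1
Products: [3, -9, -3]
Sum = -9.
|dot| = 9.

9


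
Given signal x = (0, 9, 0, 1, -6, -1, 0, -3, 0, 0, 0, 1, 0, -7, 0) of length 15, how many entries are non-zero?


Non-zero positions: [1, 3, 4, 5, 7, 11, 13].
Sparsity = 7.

7


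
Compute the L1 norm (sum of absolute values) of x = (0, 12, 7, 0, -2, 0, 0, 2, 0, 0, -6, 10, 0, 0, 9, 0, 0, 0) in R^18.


Non-zero entries: [(1, 12), (2, 7), (4, -2), (7, 2), (10, -6), (11, 10), (14, 9)]
Absolute values: [12, 7, 2, 2, 6, 10, 9]
||x||_1 = sum = 48.

48


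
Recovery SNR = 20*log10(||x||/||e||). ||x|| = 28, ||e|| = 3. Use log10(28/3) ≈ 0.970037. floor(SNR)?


||x||/||e|| = 28/3.
log10(28/3) ≈ 0.970037.
20*log10(||x||/||e||) ≈ 20*0.970037 = 19.40074.
floor(19.40074) = 19.

19


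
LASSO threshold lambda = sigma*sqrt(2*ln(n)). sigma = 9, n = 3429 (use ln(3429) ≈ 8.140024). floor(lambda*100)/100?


ln(3429) ≈ 8.140024.
2*ln(n) ≈ 16.280048.
sqrt(2*ln(n)) ≈ sqrt(16.280048) ≈ 4.034854.
lambda ≈ 9*4.034854 = 36.313686.
floor(lambda*100)/100 = 36.31.

36.31


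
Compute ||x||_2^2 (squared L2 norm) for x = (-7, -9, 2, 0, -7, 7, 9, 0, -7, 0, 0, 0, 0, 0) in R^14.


Non-zero entries: [(0, -7), (1, -9), (2, 2), (4, -7), (5, 7), (6, 9), (8, -7)]
Squares: [49, 81, 4, 49, 49, 81, 49]
||x||_2^2 = sum = 362.

362


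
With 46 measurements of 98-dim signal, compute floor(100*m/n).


100*m/n = 100*46/98 ≈ 46.9388.
floor = 46.

46


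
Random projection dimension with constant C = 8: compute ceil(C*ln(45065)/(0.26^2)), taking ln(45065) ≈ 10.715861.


ln(45065) ≈ 10.715861.
eps^2 = 0.26^2 = 0.0676.
C*ln(N)/eps^2 ≈ 8*10.715861/0.0676 ≈ 1268.1492.
m = ceil(1268.1492) = 1269.

1269


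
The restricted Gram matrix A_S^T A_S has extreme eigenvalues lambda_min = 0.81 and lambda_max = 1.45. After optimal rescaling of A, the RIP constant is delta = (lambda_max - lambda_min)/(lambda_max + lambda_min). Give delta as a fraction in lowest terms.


lambda_max - lambda_min = 1.45 - 0.81 = 0.64.
lambda_max + lambda_min = 1.45 + 0.81 = 2.26.
delta = 0.64/2.26 = 64/226 = 32/113.

32/113


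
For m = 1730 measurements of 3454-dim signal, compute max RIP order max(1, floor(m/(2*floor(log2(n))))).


floor(log2(3454)) = 11.
2*11 = 22.
m/(2*floor(log2(n))) = 1730/22 ≈ 78.6364.
floor = 78.
k = max(1, 78) = 78.

78


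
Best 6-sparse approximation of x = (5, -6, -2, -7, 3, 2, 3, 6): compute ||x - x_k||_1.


Sorted |x_i| descending: [7, 6, 6, 5, 3, 3, 2, 2]
Keep top 6: [7, 6, 6, 5, 3, 3]
Tail entries: [2, 2]
L1 error = sum of tail = 4.

4


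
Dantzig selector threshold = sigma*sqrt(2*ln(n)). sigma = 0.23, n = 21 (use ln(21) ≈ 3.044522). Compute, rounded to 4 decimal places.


ln(21) ≈ 3.044522.
2*ln(n) ≈ 6.089044.
sqrt(2*ln(n)) ≈ sqrt(6.089044) ≈ 2.467599.
threshold ≈ 0.23*2.467599 = 0.56754777 ≈ 0.5675.

0.5675


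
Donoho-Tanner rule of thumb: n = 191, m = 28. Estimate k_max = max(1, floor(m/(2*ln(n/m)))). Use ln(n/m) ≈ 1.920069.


n/m = 191/28.
ln(n/m) ≈ 1.920069.
2*ln(n/m) ≈ 3.840138.
m/(2*ln(n/m)) ≈ 28/3.840138 ≈ 7.2914.
floor = 7.
k_max = max(1, 7) = 7.

7


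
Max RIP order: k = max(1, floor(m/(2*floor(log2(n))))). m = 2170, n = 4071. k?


floor(log2(4071)) = 11.
2*11 = 22.
m/(2*floor(log2(n))) = 2170/22 ≈ 98.6364.
floor = 98.
k = max(1, 98) = 98.

98


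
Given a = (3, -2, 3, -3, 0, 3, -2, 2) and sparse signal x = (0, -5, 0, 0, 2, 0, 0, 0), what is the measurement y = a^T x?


Non-zero terms: ['-2*-5', '0*2']
Products: [10, 0]
y = sum = 10.

10


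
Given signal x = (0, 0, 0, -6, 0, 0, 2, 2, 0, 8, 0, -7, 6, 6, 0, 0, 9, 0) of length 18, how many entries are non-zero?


Non-zero positions: [3, 6, 7, 9, 11, 12, 13, 16].
Sparsity = 8.

8


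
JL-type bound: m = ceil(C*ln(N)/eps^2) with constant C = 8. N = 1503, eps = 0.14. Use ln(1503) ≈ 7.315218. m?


ln(1503) ≈ 7.315218.
eps^2 = 0.14^2 = 0.0196.
C*ln(N)/eps^2 ≈ 8*7.315218/0.0196 ≈ 2985.8033.
m = ceil(2985.8033) = 2986.

2986


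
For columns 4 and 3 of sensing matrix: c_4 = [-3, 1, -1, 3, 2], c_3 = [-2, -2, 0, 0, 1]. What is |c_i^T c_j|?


Inner product: -3*-2 + 1*-2 + -1*0 + 3*0 + 2*1
Products: [6, -2, 0, 0, 2]
Sum = 6.
|dot| = 6.

6


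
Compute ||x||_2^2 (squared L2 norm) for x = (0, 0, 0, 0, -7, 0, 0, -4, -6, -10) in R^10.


Non-zero entries: [(4, -7), (7, -4), (8, -6), (9, -10)]
Squares: [49, 16, 36, 100]
||x||_2^2 = sum = 201.

201


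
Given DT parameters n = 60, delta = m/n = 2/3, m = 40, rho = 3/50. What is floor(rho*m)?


m = 2/3*60 = 40.
rho = 3/50.
rho*m = 3/50*40 = 2.4.
k = floor(2.4) = 2.

2


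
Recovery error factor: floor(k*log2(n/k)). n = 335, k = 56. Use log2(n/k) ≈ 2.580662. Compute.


log2(n/k) = log2(335/56) ≈ 2.580662.
k*log2(n/k) ≈ 56*2.580662 = 144.517072.
floor(144.517072) = 144.

144


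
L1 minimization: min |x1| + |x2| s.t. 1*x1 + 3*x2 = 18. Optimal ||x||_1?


Axis intercepts:
  x1 = 18, x2 = 0: L1 = 18
  x1 = 0, x2 = 6: L1 = 6
x* = (0, 6)
||x*||_1 = 6.

6


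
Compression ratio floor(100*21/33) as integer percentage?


100*m/n = 100*21/33 ≈ 63.6364.
floor = 63.

63


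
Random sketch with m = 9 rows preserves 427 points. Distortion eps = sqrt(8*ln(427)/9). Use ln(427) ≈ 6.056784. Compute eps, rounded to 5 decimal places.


ln(427) ≈ 6.056784.
8*ln(N)/m ≈ 8*6.056784/9 ≈ 5.383808.
eps = sqrt(5.383808) ≈ 2.3203034 ≈ 2.32030.

2.32030


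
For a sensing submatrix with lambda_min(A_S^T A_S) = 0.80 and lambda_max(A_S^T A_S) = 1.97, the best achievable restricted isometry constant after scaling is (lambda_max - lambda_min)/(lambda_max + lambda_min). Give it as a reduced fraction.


lambda_max - lambda_min = 1.97 - 0.80 = 1.17.
lambda_max + lambda_min = 1.97 + 0.80 = 2.77.
delta = 1.17/2.77 = 117/277.

117/277


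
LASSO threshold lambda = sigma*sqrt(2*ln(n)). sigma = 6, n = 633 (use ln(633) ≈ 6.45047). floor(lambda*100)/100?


ln(633) ≈ 6.45047.
2*ln(n) ≈ 12.90094.
sqrt(2*ln(n)) ≈ sqrt(12.90094) ≈ 3.591788.
lambda ≈ 6*3.591788 = 21.550728.
floor(lambda*100)/100 = 21.55.

21.55


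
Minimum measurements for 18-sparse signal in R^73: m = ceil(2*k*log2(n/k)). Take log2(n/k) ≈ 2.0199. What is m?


log2(n/k) = log2(73/18) ≈ 2.0199.
2*k*log2(n/k) ≈ 2*18*2.0199 = 72.7164.
m = ceil(72.7164) = 73.

73


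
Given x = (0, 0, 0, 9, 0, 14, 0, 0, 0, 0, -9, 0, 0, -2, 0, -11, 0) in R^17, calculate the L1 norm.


Non-zero entries: [(3, 9), (5, 14), (10, -9), (13, -2), (15, -11)]
Absolute values: [9, 14, 9, 2, 11]
||x||_1 = sum = 45.

45


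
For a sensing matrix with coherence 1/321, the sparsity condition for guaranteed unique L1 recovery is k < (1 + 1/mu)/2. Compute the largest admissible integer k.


1/mu = 321.
1 + 1/mu = 322.
(1 + 1/mu)/2 = 161 is an integer and the inequality is strict, so k_max = 161 - 1 = 160.

160


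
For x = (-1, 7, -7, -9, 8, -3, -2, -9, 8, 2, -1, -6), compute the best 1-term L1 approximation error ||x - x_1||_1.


Sorted |x_i| descending: [9, 9, 8, 8, 7, 7, 6, 3, 2, 2, 1, 1]
Keep top 1: [9]
Tail entries: [9, 8, 8, 7, 7, 6, 3, 2, 2, 1, 1]
L1 error = sum of tail = 54.

54


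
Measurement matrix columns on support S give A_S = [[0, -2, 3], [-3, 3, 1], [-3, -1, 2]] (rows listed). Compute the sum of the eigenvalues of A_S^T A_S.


Sum of eigenvalues of A_S^T A_S = trace(A_S^T A_S) = sum of squared column norms of A_S.
A_S^T A_S diagonal: [18, 14, 14].
trace = 18 + 14 + 14 = 46.

46


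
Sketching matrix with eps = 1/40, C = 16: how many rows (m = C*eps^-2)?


1/eps = 40.
(1/eps)^2 = 1600.
m = 16*1600 = 25600.

25600


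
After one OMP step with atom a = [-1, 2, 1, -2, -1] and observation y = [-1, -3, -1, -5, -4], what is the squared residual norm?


a^T a = 11.
a^T y = 8.
coeff = 8/11 = 8/11.
||r||^2 = 508/11.

508/11


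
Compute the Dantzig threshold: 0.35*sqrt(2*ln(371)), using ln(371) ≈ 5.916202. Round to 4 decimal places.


ln(371) ≈ 5.916202.
2*ln(n) ≈ 11.832404.
sqrt(2*ln(n)) ≈ sqrt(11.832404) ≈ 3.439826.
threshold ≈ 0.35*3.439826 = 1.2039391 ≈ 1.2039.

1.2039


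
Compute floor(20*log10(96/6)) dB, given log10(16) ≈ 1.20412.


||x||/||e|| = 96/6 = 16.
log10(16) ≈ 1.20412.
20*log10(||x||/||e||) ≈ 20*1.20412 = 24.0824.
floor(24.0824) = 24.

24


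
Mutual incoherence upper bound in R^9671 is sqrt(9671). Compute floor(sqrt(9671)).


98^2 = 9604 <= 9671 < 9801 = 99^2, so 98 <= sqrt(9671) < 99.
floor(sqrt(9671)) = 98.

98


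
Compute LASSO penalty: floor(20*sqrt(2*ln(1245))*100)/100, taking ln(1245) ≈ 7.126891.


ln(1245) ≈ 7.126891.
2*ln(n) ≈ 14.253782.
sqrt(2*ln(n)) ≈ sqrt(14.253782) ≈ 3.775418.
lambda ≈ 20*3.775418 = 75.50836.
floor(lambda*100)/100 = 75.50.

75.50


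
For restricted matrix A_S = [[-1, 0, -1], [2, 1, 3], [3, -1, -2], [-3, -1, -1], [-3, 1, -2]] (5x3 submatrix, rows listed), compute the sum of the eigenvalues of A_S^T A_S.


Sum of eigenvalues of A_S^T A_S = trace(A_S^T A_S) = sum of squared column norms of A_S.
A_S^T A_S diagonal: [32, 4, 19].
trace = 32 + 4 + 19 = 55.

55


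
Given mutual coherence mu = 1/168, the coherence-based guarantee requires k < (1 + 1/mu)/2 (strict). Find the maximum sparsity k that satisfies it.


1/mu = 168.
1 + 1/mu = 169.
(1 + 1/mu)/2 = 84.5 is not an integer, so k_max = floor(84.5) = 84.

84


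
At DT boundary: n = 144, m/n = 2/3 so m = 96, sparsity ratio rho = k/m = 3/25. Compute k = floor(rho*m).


m = 2/3*144 = 96.
rho = 3/25.
rho*m = 3/25*96 = 11.52.
k = floor(11.52) = 11.

11


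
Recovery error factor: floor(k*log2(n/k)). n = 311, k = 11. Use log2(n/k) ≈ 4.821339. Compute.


log2(n/k) = log2(311/11) ≈ 4.821339.
k*log2(n/k) ≈ 11*4.821339 = 53.034729.
floor(53.034729) = 53.

53


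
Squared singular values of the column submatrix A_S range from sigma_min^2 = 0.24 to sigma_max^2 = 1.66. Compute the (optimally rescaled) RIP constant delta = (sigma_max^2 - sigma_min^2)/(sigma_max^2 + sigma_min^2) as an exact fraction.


lambda_max - lambda_min = 1.66 - 0.24 = 1.42.
lambda_max + lambda_min = 1.66 + 0.24 = 1.90.
delta = 1.42/1.90 = 142/190 = 71/95.

71/95


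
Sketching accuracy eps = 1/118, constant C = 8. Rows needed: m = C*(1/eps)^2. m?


1/eps = 118.
(1/eps)^2 = 13924.
m = 8*13924 = 111392.

111392


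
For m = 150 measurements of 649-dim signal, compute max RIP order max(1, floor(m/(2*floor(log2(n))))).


floor(log2(649)) = 9.
2*9 = 18.
m/(2*floor(log2(n))) = 150/18 ≈ 8.3333.
floor = 8.
k = max(1, 8) = 8.

8


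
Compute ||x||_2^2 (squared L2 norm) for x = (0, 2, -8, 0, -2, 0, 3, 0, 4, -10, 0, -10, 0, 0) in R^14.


Non-zero entries: [(1, 2), (2, -8), (4, -2), (6, 3), (8, 4), (9, -10), (11, -10)]
Squares: [4, 64, 4, 9, 16, 100, 100]
||x||_2^2 = sum = 297.

297


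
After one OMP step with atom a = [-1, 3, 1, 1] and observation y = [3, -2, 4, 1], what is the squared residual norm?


a^T a = 12.
a^T y = -4.
coeff = -4/12 = -1/3.
||r||^2 = 86/3.

86/3


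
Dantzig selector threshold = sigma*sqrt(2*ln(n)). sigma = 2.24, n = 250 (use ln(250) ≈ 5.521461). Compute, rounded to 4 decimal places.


ln(250) ≈ 5.521461.
2*ln(n) ≈ 11.042922.
sqrt(2*ln(n)) ≈ sqrt(11.042922) ≈ 3.323089.
threshold ≈ 2.24*3.323089 = 7.44371936 ≈ 7.4437.

7.4437


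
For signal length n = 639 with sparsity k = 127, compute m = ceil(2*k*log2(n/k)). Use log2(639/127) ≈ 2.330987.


log2(n/k) = log2(639/127) ≈ 2.330987.
2*k*log2(n/k) ≈ 2*127*2.330987 = 592.070698.
m = ceil(592.070698) = 593.

593


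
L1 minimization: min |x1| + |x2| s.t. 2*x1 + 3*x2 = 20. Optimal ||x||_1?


Axis intercepts:
  x1 = 10, x2 = 0: L1 = 10
  x1 = 0, x2 = 20/3: L1 = 20/3
x* = (0, 20/3)
||x*||_1 = 20/3.

20/3


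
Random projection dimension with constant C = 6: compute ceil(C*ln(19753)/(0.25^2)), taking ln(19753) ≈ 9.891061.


ln(19753) ≈ 9.891061.
eps^2 = 0.25^2 = 0.0625.
C*ln(N)/eps^2 ≈ 6*9.891061/0.0625 ≈ 949.5419.
m = ceil(949.5419) = 950.

950


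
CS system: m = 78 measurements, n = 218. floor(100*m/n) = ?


100*m/n = 100*78/218 ≈ 35.7798.
floor = 35.

35


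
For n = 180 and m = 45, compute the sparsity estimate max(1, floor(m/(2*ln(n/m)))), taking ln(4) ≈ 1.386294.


n/m = 180/45 = 4.
ln(n/m) ≈ 1.386294.
2*ln(n/m) ≈ 2.772588.
m/(2*ln(n/m)) ≈ 45/2.772588 ≈ 16.2303.
floor = 16.
k_max = max(1, 16) = 16.

16


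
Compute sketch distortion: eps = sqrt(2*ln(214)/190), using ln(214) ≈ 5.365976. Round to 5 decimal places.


ln(214) ≈ 5.365976.
2*ln(N)/m ≈ 2*5.365976/190 ≈ 0.05648396.
eps = sqrt(0.05648396) ≈ 0.2376635 ≈ 0.23766.

0.23766


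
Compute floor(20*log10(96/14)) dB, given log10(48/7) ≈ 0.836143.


||x||/||e|| = 96/14 = 48/7.
log10(48/7) ≈ 0.836143.
20*log10(||x||/||e||) ≈ 20*0.836143 = 16.72286.
floor(16.72286) = 16.

16


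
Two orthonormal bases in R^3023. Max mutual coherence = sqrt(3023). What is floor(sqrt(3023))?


54^2 = 2916 <= 3023 < 3025 = 55^2, so 54 <= sqrt(3023) < 55.
floor(sqrt(3023)) = 54.

54


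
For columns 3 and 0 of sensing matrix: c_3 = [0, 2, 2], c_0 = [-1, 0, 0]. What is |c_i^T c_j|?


Inner product: 0*-1 + 2*0 + 2*0
Products: [0, 0, 0]
Sum = 0.
|dot| = 0.

0


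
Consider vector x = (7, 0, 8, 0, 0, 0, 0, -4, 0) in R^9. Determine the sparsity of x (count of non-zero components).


Non-zero positions: [0, 2, 7].
Sparsity = 3.

3


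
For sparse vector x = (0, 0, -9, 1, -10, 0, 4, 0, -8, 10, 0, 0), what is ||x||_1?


Non-zero entries: [(2, -9), (3, 1), (4, -10), (6, 4), (8, -8), (9, 10)]
Absolute values: [9, 1, 10, 4, 8, 10]
||x||_1 = sum = 42.

42


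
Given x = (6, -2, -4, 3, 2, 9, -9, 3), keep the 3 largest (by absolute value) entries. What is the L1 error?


Sorted |x_i| descending: [9, 9, 6, 4, 3, 3, 2, 2]
Keep top 3: [9, 9, 6]
Tail entries: [4, 3, 3, 2, 2]
L1 error = sum of tail = 14.

14


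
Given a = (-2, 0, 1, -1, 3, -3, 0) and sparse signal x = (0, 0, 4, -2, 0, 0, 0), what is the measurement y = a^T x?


Non-zero terms: ['1*4', '-1*-2']
Products: [4, 2]
y = sum = 6.

6


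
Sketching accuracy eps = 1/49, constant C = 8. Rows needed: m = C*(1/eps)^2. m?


1/eps = 49.
(1/eps)^2 = 2401.
m = 8*2401 = 19208.

19208


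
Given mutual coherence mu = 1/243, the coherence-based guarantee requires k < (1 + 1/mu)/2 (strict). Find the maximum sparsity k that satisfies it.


1/mu = 243.
1 + 1/mu = 244.
(1 + 1/mu)/2 = 122 is an integer and the inequality is strict, so k_max = 122 - 1 = 121.

121


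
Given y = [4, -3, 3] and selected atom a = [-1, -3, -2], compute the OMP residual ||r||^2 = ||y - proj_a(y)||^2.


a^T a = 14.
a^T y = -1.
coeff = -1/14 = -1/14.
||r||^2 = 475/14.

475/14


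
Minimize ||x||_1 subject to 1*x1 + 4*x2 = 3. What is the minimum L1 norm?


Axis intercepts:
  x1 = 3, x2 = 0: L1 = 3
  x1 = 0, x2 = 3/4: L1 = 3/4
x* = (0, 3/4)
||x*||_1 = 3/4.

3/4


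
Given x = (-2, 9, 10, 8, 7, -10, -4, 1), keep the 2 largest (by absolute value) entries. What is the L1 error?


Sorted |x_i| descending: [10, 10, 9, 8, 7, 4, 2, 1]
Keep top 2: [10, 10]
Tail entries: [9, 8, 7, 4, 2, 1]
L1 error = sum of tail = 31.

31


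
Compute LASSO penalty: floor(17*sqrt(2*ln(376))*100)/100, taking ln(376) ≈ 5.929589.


ln(376) ≈ 5.929589.
2*ln(n) ≈ 11.859178.
sqrt(2*ln(n)) ≈ sqrt(11.859178) ≈ 3.443716.
lambda ≈ 17*3.443716 = 58.543172.
floor(lambda*100)/100 = 58.54.

58.54


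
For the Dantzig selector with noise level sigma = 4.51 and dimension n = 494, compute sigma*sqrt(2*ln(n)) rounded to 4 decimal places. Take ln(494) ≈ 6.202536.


ln(494) ≈ 6.202536.
2*ln(n) ≈ 12.405072.
sqrt(2*ln(n)) ≈ sqrt(12.405072) ≈ 3.522083.
threshold ≈ 4.51*3.522083 = 15.88459433 ≈ 15.8846.

15.8846


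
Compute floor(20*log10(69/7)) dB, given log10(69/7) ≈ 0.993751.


||x||/||e|| = 69/7.
log10(69/7) ≈ 0.993751.
20*log10(||x||/||e||) ≈ 20*0.993751 = 19.87502.
floor(19.87502) = 19.

19


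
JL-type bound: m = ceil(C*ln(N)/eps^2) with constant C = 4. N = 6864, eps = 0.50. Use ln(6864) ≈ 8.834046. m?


ln(6864) ≈ 8.834046.
eps^2 = 0.50^2 = 0.25.
C*ln(N)/eps^2 ≈ 4*8.834046/0.25 ≈ 141.3447.
m = ceil(141.3447) = 142.

142


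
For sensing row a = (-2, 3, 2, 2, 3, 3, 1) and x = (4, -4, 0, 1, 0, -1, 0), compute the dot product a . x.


Non-zero terms: ['-2*4', '3*-4', '2*1', '3*-1']
Products: [-8, -12, 2, -3]
y = sum = -21.

-21


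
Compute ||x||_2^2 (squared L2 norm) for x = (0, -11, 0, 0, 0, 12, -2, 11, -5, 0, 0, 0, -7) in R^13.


Non-zero entries: [(1, -11), (5, 12), (6, -2), (7, 11), (8, -5), (12, -7)]
Squares: [121, 144, 4, 121, 25, 49]
||x||_2^2 = sum = 464.

464


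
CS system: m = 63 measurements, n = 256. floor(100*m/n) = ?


100*m/n = 100*63/256 ≈ 24.6094.
floor = 24.

24


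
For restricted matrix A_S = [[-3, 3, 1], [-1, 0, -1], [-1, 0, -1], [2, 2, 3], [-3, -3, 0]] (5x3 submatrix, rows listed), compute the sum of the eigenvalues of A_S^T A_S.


Sum of eigenvalues of A_S^T A_S = trace(A_S^T A_S) = sum of squared column norms of A_S.
A_S^T A_S diagonal: [24, 22, 12].
trace = 24 + 22 + 12 = 58.

58


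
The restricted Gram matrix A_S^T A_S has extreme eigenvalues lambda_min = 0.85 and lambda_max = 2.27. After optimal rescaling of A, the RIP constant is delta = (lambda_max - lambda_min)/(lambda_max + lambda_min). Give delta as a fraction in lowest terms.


lambda_max - lambda_min = 2.27 - 0.85 = 1.42.
lambda_max + lambda_min = 2.27 + 0.85 = 3.12.
delta = 1.42/3.12 = 142/312 = 71/156.

71/156


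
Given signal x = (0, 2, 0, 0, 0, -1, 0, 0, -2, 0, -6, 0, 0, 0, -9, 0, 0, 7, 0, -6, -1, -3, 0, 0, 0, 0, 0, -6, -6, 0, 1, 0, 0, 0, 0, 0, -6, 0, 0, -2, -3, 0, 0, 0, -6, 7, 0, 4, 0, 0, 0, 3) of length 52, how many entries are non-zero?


Non-zero positions: [1, 5, 8, 10, 14, 17, 19, 20, 21, 27, 28, 30, 36, 39, 40, 44, 45, 47, 51].
Sparsity = 19.

19


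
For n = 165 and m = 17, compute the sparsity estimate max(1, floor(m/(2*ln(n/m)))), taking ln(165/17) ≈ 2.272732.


n/m = 165/17.
ln(n/m) ≈ 2.272732.
2*ln(n/m) ≈ 4.545464.
m/(2*ln(n/m)) ≈ 17/4.545464 ≈ 3.74.
floor = 3.
k_max = max(1, 3) = 3.

3


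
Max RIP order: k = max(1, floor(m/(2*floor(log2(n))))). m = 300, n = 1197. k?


floor(log2(1197)) = 10.
2*10 = 20.
m/(2*floor(log2(n))) = 300/20 ≈ 15.0.
floor = 15.
k = max(1, 15) = 15.

15


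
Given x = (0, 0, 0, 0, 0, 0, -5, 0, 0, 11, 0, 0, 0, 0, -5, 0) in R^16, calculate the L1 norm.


Non-zero entries: [(6, -5), (9, 11), (14, -5)]
Absolute values: [5, 11, 5]
||x||_1 = sum = 21.

21


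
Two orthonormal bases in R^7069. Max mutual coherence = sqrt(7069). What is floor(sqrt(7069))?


84^2 = 7056 <= 7069 < 7225 = 85^2, so 84 <= sqrt(7069) < 85.
floor(sqrt(7069)) = 84.

84


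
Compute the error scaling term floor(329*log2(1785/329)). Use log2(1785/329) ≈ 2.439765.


log2(n/k) = log2(1785/329) ≈ 2.439765.
k*log2(n/k) ≈ 329*2.439765 = 802.682685.
floor(802.682685) = 802.

802


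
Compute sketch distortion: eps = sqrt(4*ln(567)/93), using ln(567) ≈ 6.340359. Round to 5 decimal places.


ln(567) ≈ 6.340359.
4*ln(N)/m ≈ 4*6.340359/93 ≈ 0.27270361.
eps = sqrt(0.27270361) ≈ 0.5222103 ≈ 0.52221.

0.52221


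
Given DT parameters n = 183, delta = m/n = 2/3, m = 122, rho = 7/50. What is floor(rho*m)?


m = 2/3*183 = 122.
rho = 7/50.
rho*m = 7/50*122 = 17.08.
k = floor(17.08) = 17.

17


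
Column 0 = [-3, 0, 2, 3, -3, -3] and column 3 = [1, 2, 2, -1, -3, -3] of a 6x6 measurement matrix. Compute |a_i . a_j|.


Inner product: -3*1 + 0*2 + 2*2 + 3*-1 + -3*-3 + -3*-3
Products: [-3, 0, 4, -3, 9, 9]
Sum = 16.
|dot| = 16.

16


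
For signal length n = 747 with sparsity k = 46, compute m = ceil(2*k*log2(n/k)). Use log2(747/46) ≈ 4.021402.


log2(n/k) = log2(747/46) ≈ 4.021402.
2*k*log2(n/k) ≈ 2*46*4.021402 = 369.968984.
m = ceil(369.968984) = 370.

370


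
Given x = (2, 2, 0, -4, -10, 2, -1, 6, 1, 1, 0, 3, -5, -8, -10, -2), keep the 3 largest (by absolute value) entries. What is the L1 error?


Sorted |x_i| descending: [10, 10, 8, 6, 5, 4, 3, 2, 2, 2, 2, 1, 1, 1, 0, 0]
Keep top 3: [10, 10, 8]
Tail entries: [6, 5, 4, 3, 2, 2, 2, 2, 1, 1, 1, 0, 0]
L1 error = sum of tail = 29.

29
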